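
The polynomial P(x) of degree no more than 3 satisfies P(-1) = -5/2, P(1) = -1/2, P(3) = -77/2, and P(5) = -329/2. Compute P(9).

-1745/2

Write P(x) = ax^3 + bx^2 + cx + d. Substituting each data point gives a linear system:
  -a + b - c + d = -5/2
  a + b + c + d = -1/2
  27a + 9b + 3c + d = -77/2
  125a + 25b + 5c + d = -329/2
Solving the system yields a = -1, b = -2, c = 2, d = 1/2.
So P(x) = -x³ - 2x² + 2x + 1/2.
Then P(9) = -1745/2.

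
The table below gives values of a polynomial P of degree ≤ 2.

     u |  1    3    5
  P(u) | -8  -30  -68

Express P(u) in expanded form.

Using the Lagrange interpolation formula with nodes 1, 3, 5:
  L_0(u) = (u - 3)(u - 5) / 8
  L_1(u) = (u - 1)(u - 5) / -4
  L_2(u) = (u - 1)(u - 3) / 8
Then P(u) = -8·L_0(u) - 30·L_1(u) - 68·L_2(u).
Expanding and collecting terms gives P(u) = -2u^2 - 3u - 3.
Check: P(3) = -30. ✓

P(u) = -2u^2 - 3u - 3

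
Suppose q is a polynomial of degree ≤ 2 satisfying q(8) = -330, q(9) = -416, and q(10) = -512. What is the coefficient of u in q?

-1

Write q(u) = au^2 + bu + c. Substituting each data point gives a linear system:
  64a + 8b + c = -330
  81a + 9b + c = -416
  100a + 10b + c = -512
Solving the system yields a = -5, b = -1, c = -2.
So q(u) = -5u^2 - u - 2.
The coefficient of u is -1.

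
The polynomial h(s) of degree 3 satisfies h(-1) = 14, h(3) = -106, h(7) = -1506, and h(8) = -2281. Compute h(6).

-931

Write h(s) = as^3 + bs^2 + cs + d. Substituting each data point gives a linear system:
  -a + b - c + d = 14
  27a + 9b + 3c + d = -106
  343a + 49b + 7c + d = -1506
  512a + 64b + 8c + d = -2281
Solving the system yields a = -5, b = 5, c = -5, d = -1.
So h(s) = -5s^3 + 5s^2 - 5s - 1.
Then h(6) = -931.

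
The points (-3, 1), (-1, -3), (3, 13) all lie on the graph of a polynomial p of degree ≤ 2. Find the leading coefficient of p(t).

Write p(t) = at^2 + bt + c. Substituting each data point gives a linear system:
  9a - 3b + c = 1
  a - b + c = -3
  9a + 3b + c = 13
Solving the system yields a = 1, b = 2, c = -2.
So p(t) = t^2 + 2t - 2.
The leading coefficient is 1.

1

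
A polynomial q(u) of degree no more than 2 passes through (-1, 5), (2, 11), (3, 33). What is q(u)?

Write q(u) = au^2 + bu + c. Substituting each data point gives a linear system:
  a - b + c = 5
  4a + 2b + c = 11
  9a + 3b + c = 33
Solving the system yields a = 5, b = -3, c = -3.
So q(u) = 5u^2 - 3u - 3.
Check: q(2) = 11. ✓

q(u) = 5u^2 - 3u - 3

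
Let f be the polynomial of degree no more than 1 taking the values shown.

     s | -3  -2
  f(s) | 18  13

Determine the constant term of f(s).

Write f(s) = as + b. Substituting each data point gives a linear system:
  -3a + b = 18
  -2a + b = 13
Solving the system yields a = -5, b = 3.
So f(s) = -5s + 3.
The constant term is 3.

3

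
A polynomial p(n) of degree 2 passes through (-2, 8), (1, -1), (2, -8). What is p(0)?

4

Using the Lagrange interpolation formula with nodes -2, 1, 2:
  L_0(n) = (n - 1)(n - 2) / 12
  L_1(n) = (n + 2)(n - 2) / -3
  L_2(n) = (n + 2)(n - 1) / 4
Then p(n) = 8·L_0(n) - 1·L_1(n) - 8·L_2(n).
Expanding and collecting terms gives p(n) = -n^2 - 4n + 4.
Evaluating at n = 0: p(0) = 4.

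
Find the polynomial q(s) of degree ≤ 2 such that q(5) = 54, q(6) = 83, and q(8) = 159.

q(s) = 3s^2 - 4s - 1

Using the Lagrange interpolation formula with nodes 5, 6, 8:
  L_0(s) = (s - 6)(s - 8) / 3
  L_1(s) = (s - 5)(s - 8) / -2
  L_2(s) = (s - 5)(s - 6) / 6
Then q(s) = 54·L_0(s) + 83·L_1(s) + 159·L_2(s).
Expanding and collecting terms gives q(s) = 3s² - 4s - 1.
Check: q(8) = 159. ✓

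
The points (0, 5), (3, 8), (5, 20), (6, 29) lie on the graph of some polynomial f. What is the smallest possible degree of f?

Divided differences on the nodes 0, 3, 5, 6:
  order 0: 5  8  20  29
  order 1: 1  6  9
  order 2: 1  1
  order 3: 0
The order-2 divided differences are all 1 (nonzero) and every higher order vanishes, so the data lies on a polynomial of degree exactly 2.

2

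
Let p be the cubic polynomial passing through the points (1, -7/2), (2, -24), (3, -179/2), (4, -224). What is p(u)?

p(u) = -4u^3 + (3/2)u^2 + 3u - 4

Using the Lagrange interpolation formula with nodes 1, 2, 3, 4:
  L_0(u) = (u - 2)(u - 3)(u - 4) / -6
  L_1(u) = (u - 1)(u - 3)(u - 4) / 2
  L_2(u) = (u - 1)(u - 2)(u - 4) / -2
  L_3(u) = (u - 1)(u - 2)(u - 3) / 6
Then p(u) = -7/2·L_0(u) - 24·L_1(u) - 179/2·L_2(u) - 224·L_3(u).
Expanding and collecting terms gives p(u) = -4u³ + (3/2)u² + 3u - 4.
Check: p(1) = -7/2. ✓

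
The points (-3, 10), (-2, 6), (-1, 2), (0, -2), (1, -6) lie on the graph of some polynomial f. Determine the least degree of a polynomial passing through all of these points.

Forward differences of the values at s = -3, -2, -1, 0, 1:
  f  : 10  6  2  -2  -6
  Δ  : -4  -4  -4  -4
  Δ^2: 0  0  0
  Δ^3: 0  0
  Δ^4: 0
The first differences are constant (-4) and nonzero, while all higher differences vanish, so the minimal degree is 1.

1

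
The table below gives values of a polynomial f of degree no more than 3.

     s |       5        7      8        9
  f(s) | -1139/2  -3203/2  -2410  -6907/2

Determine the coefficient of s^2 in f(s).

Write f(s) = as^3 + bs^2 + cs + d. Substituting each data point gives a linear system:
  125a + 25b + 5c + d = -1139/2
  343a + 49b + 7c + d = -3203/2
  512a + 64b + 8c + d = -2410
  729a + 81b + 9c + d = -6907/2
Solving the system yields a = -5, b = 5/2, c = -1, d = -2.
So f(s) = -5s³ + (5/2)s² - s - 2.
The coefficient of s^2 is 5/2.

5/2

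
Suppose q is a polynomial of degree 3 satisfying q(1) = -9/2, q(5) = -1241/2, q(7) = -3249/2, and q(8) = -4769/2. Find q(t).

Using the Lagrange interpolation formula with nodes 1, 5, 7, 8:
  L_0(t) = (t - 5)(t - 7)(t - 8) / -168
  L_1(t) = (t - 1)(t - 7)(t - 8) / 24
  L_2(t) = (t - 1)(t - 5)(t - 8) / -12
  L_3(t) = (t - 1)(t - 5)(t - 7) / 21
Then q(t) = -9/2·L_0(t) - 1241/2·L_1(t) - 3249/2·L_2(t) - 4769/2·L_3(t).
Expanding and collecting terms gives q(t) = -4t³ - 6t² + 6t - 1/2.
Check: q(1) = -9/2. ✓

q(t) = -4t^3 - 6t^2 + 6t - 1/2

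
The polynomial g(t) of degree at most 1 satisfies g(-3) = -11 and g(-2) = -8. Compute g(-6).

Using the Lagrange interpolation formula with nodes -3, -2:
  L_0(t) = (t + 2) / -1
  L_1(t) = (t + 3) / 1
Then g(t) = -11·L_0(t) - 8·L_1(t).
Expanding and collecting terms gives g(t) = 3t - 2.
Evaluating at t = -6: g(-6) = -20.

-20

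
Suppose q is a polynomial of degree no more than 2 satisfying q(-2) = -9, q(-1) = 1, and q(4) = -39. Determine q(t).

Using the Lagrange interpolation formula with nodes -2, -1, 4:
  L_0(t) = (t + 1)(t - 4) / 6
  L_1(t) = (t + 2)(t - 4) / -5
  L_2(t) = (t + 2)(t + 1) / 30
Then q(t) = -9·L_0(t) + 1·L_1(t) - 39·L_2(t).
Expanding and collecting terms gives q(t) = -3t² + t + 5.
Check: q(-2) = -9. ✓

q(t) = -3t^2 + t + 5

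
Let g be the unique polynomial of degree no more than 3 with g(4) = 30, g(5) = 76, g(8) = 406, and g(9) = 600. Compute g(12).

1518

Write g(s) = as^3 + bs^2 + cs + d. Substituting each data point gives a linear system:
  64a + 16b + 4c + d = 30
  125a + 25b + 5c + d = 76
  512a + 64b + 8c + d = 406
  729a + 81b + 9c + d = 600
Solving the system yields a = 1, b = -1, c = -6, d = 6.
So g(s) = s^3 - s^2 - 6s + 6.
Then g(12) = 1518.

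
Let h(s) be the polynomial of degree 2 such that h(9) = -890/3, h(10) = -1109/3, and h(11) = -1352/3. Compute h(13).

-1910/3

Write h(s) = as^2 + bs + c. Substituting each data point gives a linear system:
  81a + 9b + c = -890/3
  100a + 10b + c = -1109/3
  121a + 11b + c = -1352/3
Solving the system yields a = -4, b = 3, c = 1/3.
So h(s) = -4s² + 3s + 1/3.
Then h(13) = -1910/3.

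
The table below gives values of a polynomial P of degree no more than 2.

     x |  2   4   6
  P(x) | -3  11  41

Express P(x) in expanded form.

Write P(x) = ax^2 + bx + c. Substituting each data point gives a linear system:
  4a + 2b + c = -3
  16a + 4b + c = 11
  36a + 6b + c = 41
Solving the system yields a = 2, b = -5, c = -1.
So P(x) = 2x^2 - 5x - 1.
Check: P(6) = 41. ✓

P(x) = 2x^2 - 5x - 1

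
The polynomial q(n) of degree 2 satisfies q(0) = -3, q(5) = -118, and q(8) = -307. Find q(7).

Write q(n) = an^2 + bn + c. Substituting each data point gives a linear system:
  c = -3
  25a + 5b + c = -118
  64a + 8b + c = -307
Solving the system yields a = -5, b = 2, c = -3.
So q(n) = -5n^2 + 2n - 3.
Then q(7) = -234.

-234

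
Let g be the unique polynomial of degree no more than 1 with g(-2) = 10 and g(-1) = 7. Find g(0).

4

Write g(u) = au + b. Substituting each data point gives a linear system:
  -2a + b = 10
  -a + b = 7
Solving the system yields a = -3, b = 4.
So g(u) = -3u + 4.
Then g(0) = 4.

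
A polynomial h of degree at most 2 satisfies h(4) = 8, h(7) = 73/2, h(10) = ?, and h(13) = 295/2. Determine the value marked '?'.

On equispaced nodes a degree-2 polynomial has vanishing third forward difference, so
  - h(4) + 3·h(7) - 3·h(10) + h(13) = 0.
Substituting the known values and solving for h(10):
  -3·h(10) = -249
  h(10) = 83.

83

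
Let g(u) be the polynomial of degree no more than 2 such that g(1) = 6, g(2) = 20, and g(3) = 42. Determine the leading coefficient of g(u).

Write g(u) = au^2 + bu + c. Substituting each data point gives a linear system:
  a + b + c = 6
  4a + 2b + c = 20
  9a + 3b + c = 42
Solving the system yields a = 4, b = 2, c = 0.
So g(u) = 4u^2 + 2u.
The leading coefficient is 4.

4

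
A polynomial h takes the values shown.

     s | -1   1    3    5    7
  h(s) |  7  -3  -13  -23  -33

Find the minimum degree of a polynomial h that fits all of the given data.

Forward differences of the values at s = -1, 1, 3, 5, 7:
  h  : 7  -3  -13  -23  -33
  Δ  : -10  -10  -10  -10
  Δ^2: 0  0  0
  Δ^3: 0  0
  Δ^4: 0
The first differences are constant (-10) and nonzero, while all higher differences vanish, so the minimal degree is 1.

1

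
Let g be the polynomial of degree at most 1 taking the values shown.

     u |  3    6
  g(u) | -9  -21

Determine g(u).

Using the Lagrange interpolation formula with nodes 3, 6:
  L_0(u) = (u - 6) / -3
  L_1(u) = (u - 3) / 3
Then g(u) = -9·L_0(u) - 21·L_1(u).
Expanding and collecting terms gives g(u) = -4u + 3.
Check: g(3) = -9. ✓

g(u) = -4u + 3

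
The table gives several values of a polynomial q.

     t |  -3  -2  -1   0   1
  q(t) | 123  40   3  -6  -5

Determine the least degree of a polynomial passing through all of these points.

Forward differences of the values at t = -3, -2, -1, 0, 1:
  q  : 123  40  3  -6  -5
  Δ  : -83  -37  -9  1
  Δ^2: 46  28  10
  Δ^3: -18  -18
  Δ^4: 0
The third differences are constant (-18) and nonzero, while all higher differences vanish, so the minimal degree is 3.

3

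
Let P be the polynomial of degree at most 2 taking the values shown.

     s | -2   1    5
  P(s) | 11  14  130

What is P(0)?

5

Using the Lagrange interpolation formula with nodes -2, 1, 5:
  L_0(s) = (s - 1)(s - 5) / 21
  L_1(s) = (s + 2)(s - 5) / -12
  L_2(s) = (s + 2)(s - 1) / 28
Then P(s) = 11·L_0(s) + 14·L_1(s) + 130·L_2(s).
Expanding and collecting terms gives P(s) = 4s^2 + 5s + 5.
Evaluating at s = 0: P(0) = 5.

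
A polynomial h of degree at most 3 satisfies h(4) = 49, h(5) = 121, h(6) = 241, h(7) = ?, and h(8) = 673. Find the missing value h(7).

On equispaced nodes a degree-3 polynomial has vanishing fourth forward difference, so
  h(4) - 4·h(5) + 6·h(6) - 4·h(7) + h(8) = 0.
Substituting the known values and solving for h(7):
  -4·h(7) = -1684
  h(7) = 421.

421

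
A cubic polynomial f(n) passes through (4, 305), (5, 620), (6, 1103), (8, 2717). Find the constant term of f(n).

5

Write f(n) = an^3 + bn^2 + cn + d. Substituting each data point gives a linear system:
  64a + 16b + 4c + d = 305
  125a + 25b + 5c + d = 620
  216a + 36b + 6c + d = 1103
  512a + 64b + 8c + d = 2717
Solving the system yields a = 6, b = -6, c = 3, d = 5.
So f(n) = 6n^3 - 6n^2 + 3n + 5.
The constant term is 5.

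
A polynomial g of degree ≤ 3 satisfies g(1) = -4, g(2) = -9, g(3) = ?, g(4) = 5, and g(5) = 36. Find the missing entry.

On equispaced nodes a degree-3 polynomial has vanishing fourth forward difference, so
  g(1) - 4·g(2) + 6·g(3) - 4·g(4) + g(5) = 0.
Substituting the known values and solving for g(3):
  6·g(3) = -48
  g(3) = -8.

-8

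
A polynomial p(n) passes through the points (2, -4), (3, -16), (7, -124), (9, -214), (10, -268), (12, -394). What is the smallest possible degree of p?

Divided differences on the nodes 2, 3, 7, 9, 10, 12:
  order 0: -4  -16  -124  -214  -268  -394
  order 1: -12  -27  -45  -54  -63
  order 2: -3  -3  -3  -3
  order 3: 0  0  0
  order 4: 0  0
  order 5: 0
The order-2 divided differences are all -3 (nonzero) and every higher order vanishes, so the data lies on a polynomial of degree exactly 2.

2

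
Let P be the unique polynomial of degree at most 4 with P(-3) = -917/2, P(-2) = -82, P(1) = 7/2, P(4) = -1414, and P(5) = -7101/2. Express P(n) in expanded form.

Using the Lagrange interpolation formula with nodes -3, -2, 1, 4, 5:
  L_0(n) = (n + 2)(n - 1)(n - 4)(n - 5) / 224
  L_1(n) = (n + 3)(n - 1)(n - 4)(n - 5) / -126
  L_2(n) = (n + 3)(n + 2)(n - 4)(n - 5) / 144
  L_3(n) = (n + 3)(n + 2)(n - 1)(n - 5) / -126
  L_4(n) = (n + 3)(n + 2)(n - 1)(n - 4) / 224
Then P(n) = -917/2·L_0(n) - 82·L_1(n) + 7/2·L_2(n) - 1414·L_3(n) - 7101/2·L_4(n).
Expanding and collecting terms gives P(n) = -6n⁴ + (1/2)n³ + 5n² + 2n + 2.
Check: P(4) = -1414. ✓

P(n) = -6n^4 + (1/2)n^3 + 5n^2 + 2n + 2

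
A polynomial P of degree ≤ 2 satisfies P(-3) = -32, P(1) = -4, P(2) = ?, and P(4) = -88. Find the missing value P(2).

The 3 known points determine the degree-2 polynomial uniquely.
Write P(n) = an^2 + bn + c. Substituting each data point gives a linear system:
  9a - 3b + c = -32
  a + b + c = -4
  16a + 4b + c = -88
Solving the system yields a = -5, b = -3, c = 4.
So P(n) = -5n^2 - 3n + 4.
Then P(2) = -22.

-22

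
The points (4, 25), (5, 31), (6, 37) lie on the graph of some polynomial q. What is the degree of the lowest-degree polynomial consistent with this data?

Forward differences of the values at s = 4, 5, 6:
  q  : 25  31  37
  Δ  : 6  6
  Δ^2: 0
The first differences are constant (6) and nonzero, while all higher differences vanish, so the minimal degree is 1.

1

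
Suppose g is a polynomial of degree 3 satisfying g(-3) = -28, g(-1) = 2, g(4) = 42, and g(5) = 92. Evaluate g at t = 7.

282

Using the Lagrange interpolation formula with nodes -3, -1, 4, 5:
  L_0(t) = (t + 1)(t - 4)(t - 5) / -112
  L_1(t) = (t + 3)(t - 4)(t - 5) / 60
  L_2(t) = (t + 3)(t + 1)(t - 5) / -35
  L_3(t) = (t + 3)(t + 1)(t - 4) / 48
Then g(t) = -28·L_0(t) + 2·L_1(t) + 42·L_2(t) + 92·L_3(t).
Expanding and collecting terms gives g(t) = t^3 - t^2 - 2t + 2.
Evaluating at t = 7: g(7) = 282.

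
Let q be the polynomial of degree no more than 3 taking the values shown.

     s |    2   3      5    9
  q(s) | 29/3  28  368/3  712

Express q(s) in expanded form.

Write q(s) = as^3 + bs^2 + cs + d. Substituting each data point gives a linear system:
  8a + 4b + 2c + d = 29/3
  27a + 9b + 3c + d = 28
  125a + 25b + 5c + d = 368/3
  729a + 81b + 9c + d = 712
Solving the system yields a = 1, b = -1/3, c = 1, d = 1.
So q(s) = s^3 - (1/3)s^2 + s + 1.
Check: q(9) = 712. ✓

q(s) = s^3 - (1/3)s^2 + s + 1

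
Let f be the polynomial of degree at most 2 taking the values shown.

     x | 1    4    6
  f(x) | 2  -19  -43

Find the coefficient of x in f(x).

Write f(x) = ax^2 + bx + c. Substituting each data point gives a linear system:
  a + b + c = 2
  16a + 4b + c = -19
  36a + 6b + c = -43
Solving the system yields a = -1, b = -2, c = 5.
So f(x) = -x^2 - 2x + 5.
The coefficient of x is -2.

-2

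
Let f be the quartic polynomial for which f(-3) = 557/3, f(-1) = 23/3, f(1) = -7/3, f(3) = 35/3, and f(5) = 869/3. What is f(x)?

Using the Lagrange interpolation formula with nodes -3, -1, 1, 3, 5:
  L_0(x) = (x + 1)(x - 1)(x - 3)(x - 5) / 384
  L_1(x) = (x + 3)(x - 1)(x - 3)(x - 5) / -96
  L_2(x) = (x + 3)(x + 1)(x - 3)(x - 5) / 64
  L_3(x) = (x + 3)(x + 1)(x - 1)(x - 5) / -96
  L_4(x) = (x + 3)(x + 1)(x - 1)(x - 3) / 384
Then f(x) = 557/3·L_0(x) + 23/3·L_1(x) - 7/3·L_2(x) + 35/3·L_3(x) + 869/3·L_4(x).
Expanding and collecting terms gives f(x) = x⁴ - 3x³ + 2x² - 2x - 1/3.
Check: f(5) = 869/3. ✓

f(x) = x^4 - 3x^3 + 2x^2 - 2x - 1/3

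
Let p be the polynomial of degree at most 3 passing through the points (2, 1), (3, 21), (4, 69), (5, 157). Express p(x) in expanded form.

p(x) = 2x^3 - 4x^2 + 2x - 3

Write p(x) = ax^3 + bx^2 + cx + d. Substituting each data point gives a linear system:
  8a + 4b + 2c + d = 1
  27a + 9b + 3c + d = 21
  64a + 16b + 4c + d = 69
  125a + 25b + 5c + d = 157
Solving the system yields a = 2, b = -4, c = 2, d = -3.
So p(x) = 2x³ - 4x² + 2x - 3.
Check: p(5) = 157. ✓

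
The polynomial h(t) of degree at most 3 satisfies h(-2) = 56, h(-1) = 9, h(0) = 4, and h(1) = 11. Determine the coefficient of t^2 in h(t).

Write h(t) = at^3 + bt^2 + ct + d. Substituting each data point gives a linear system:
  -8a + 4b - 2c + d = 56
  -a + b - c + d = 9
  d = 4
  a + b + c + d = 11
Solving the system yields a = -5, b = 6, c = 6, d = 4.
So h(t) = -5t^3 + 6t^2 + 6t + 4.
The coefficient of t^2 is 6.

6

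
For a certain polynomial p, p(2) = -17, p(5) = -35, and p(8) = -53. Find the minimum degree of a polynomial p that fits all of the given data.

1

Forward differences of the values at s = 2, 5, 8:
  p  : -17  -35  -53
  Δ  : -18  -18
  Δ^2: 0
The first differences are constant (-18) and nonzero, while all higher differences vanish, so the minimal degree is 1.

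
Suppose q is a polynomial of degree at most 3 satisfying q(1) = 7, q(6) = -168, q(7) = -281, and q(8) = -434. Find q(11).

Write q(x) = ax^3 + bx^2 + cx + d. Substituting each data point gives a linear system:
  a + b + c + d = 7
  216a + 36b + 6c + d = -168
  343a + 49b + 7c + d = -281
  512a + 64b + 8c + d = -434
Solving the system yields a = -1, b = 1, c = 1, d = 6.
So q(x) = -x³ + x² + x + 6.
Then q(11) = -1193.

-1193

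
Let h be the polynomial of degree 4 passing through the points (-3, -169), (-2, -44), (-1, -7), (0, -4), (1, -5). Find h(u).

h(u) = -u^4 + 3u^3 - u^2 - 2u - 4

Write h(u) = au^4 + bu^3 + cu^2 + du + e. Substituting each data point gives a linear system:
  81a - 27b + 9c - 3d + e = -169
  16a - 8b + 4c - 2d + e = -44
  a - b + c - d + e = -7
  e = -4
  a + b + c + d + e = -5
Solving the system yields a = -1, b = 3, c = -1, d = -2, e = -4.
So h(u) = -u^4 + 3u^3 - u^2 - 2u - 4.
Check: h(0) = -4. ✓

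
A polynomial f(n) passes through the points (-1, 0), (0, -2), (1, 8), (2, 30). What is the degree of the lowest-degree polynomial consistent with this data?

Forward differences of the values at n = -1, 0, 1, 2:
  f  : 0  -2  8  30
  Δ  : -2  10  22
  Δ^2: 12  12
  Δ^3: 0
The second differences are constant (12) and nonzero, while all higher differences vanish, so the minimal degree is 2.

2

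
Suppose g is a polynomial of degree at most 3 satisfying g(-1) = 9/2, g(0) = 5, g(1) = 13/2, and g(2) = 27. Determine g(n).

Write g(n) = an^3 + bn^2 + cn + d. Substituting each data point gives a linear system:
  -a + b - c + d = 9/2
  d = 5
  a + b + c + d = 13/2
  8a + 4b + 2c + d = 27
Solving the system yields a = 3, b = 1/2, c = -2, d = 5.
So g(n) = 3n³ + (1/2)n² - 2n + 5.
Check: g(0) = 5. ✓

g(n) = 3n^3 + (1/2)n^2 - 2n + 5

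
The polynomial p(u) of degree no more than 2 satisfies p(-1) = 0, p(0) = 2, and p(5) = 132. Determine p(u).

p(u) = 4u^2 + 6u + 2

Write p(u) = au^2 + bu + c. Substituting each data point gives a linear system:
  a - b + c = 0
  c = 2
  25a + 5b + c = 132
Solving the system yields a = 4, b = 6, c = 2.
So p(u) = 4u^2 + 6u + 2.
Check: p(-1) = 0. ✓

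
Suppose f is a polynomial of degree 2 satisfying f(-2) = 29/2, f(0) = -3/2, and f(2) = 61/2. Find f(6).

Write f(t) = at^2 + bt + c. Substituting each data point gives a linear system:
  4a - 2b + c = 29/2
  c = -3/2
  4a + 2b + c = 61/2
Solving the system yields a = 6, b = 4, c = -3/2.
So f(t) = 6t^2 + 4t - 3/2.
Then f(6) = 477/2.

477/2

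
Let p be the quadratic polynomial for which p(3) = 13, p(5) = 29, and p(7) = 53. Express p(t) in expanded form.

Write p(t) = at^2 + bt + c. Substituting each data point gives a linear system:
  9a + 3b + c = 13
  25a + 5b + c = 29
  49a + 7b + c = 53
Solving the system yields a = 1, b = 0, c = 4.
So p(t) = t² + 4.
Check: p(5) = 29. ✓

p(t) = t^2 + 4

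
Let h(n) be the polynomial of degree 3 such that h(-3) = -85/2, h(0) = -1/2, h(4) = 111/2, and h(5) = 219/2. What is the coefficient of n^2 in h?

Write h(n) = an^3 + bn^2 + cn + d. Substituting each data point gives a linear system:
  -27a + 9b - 3c + d = -85/2
  d = -1/2
  64a + 16b + 4c + d = 111/2
  125a + 25b + 5c + d = 219/2
Solving the system yields a = 1, b = -1, c = 2, d = -1/2.
So h(n) = n^3 - n^2 + 2n - 1/2.
The coefficient of n^2 is -1.

-1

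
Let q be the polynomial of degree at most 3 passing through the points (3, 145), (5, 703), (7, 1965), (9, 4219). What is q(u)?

q(u) = 6u^3 - 2u^2 + u - 2

Write q(u) = au^3 + bu^2 + cu + d. Substituting each data point gives a linear system:
  27a + 9b + 3c + d = 145
  125a + 25b + 5c + d = 703
  343a + 49b + 7c + d = 1965
  729a + 81b + 9c + d = 4219
Solving the system yields a = 6, b = -2, c = 1, d = -2.
So q(u) = 6u^3 - 2u^2 + u - 2.
Check: q(7) = 1965. ✓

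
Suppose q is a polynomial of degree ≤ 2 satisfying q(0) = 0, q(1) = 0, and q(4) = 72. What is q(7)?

Using the Lagrange interpolation formula with nodes 0, 1, 4:
  L_0(s) = (s - 1)(s - 4) / 4
  L_1(s) = s(s - 4) / -3
  L_2(s) = s(s - 1) / 12
Then q(s) = 0·L_0(s) + 0·L_1(s) + 72·L_2(s).
Expanding and collecting terms gives q(s) = 6s^2 - 6s.
Evaluating at s = 7: q(7) = 252.

252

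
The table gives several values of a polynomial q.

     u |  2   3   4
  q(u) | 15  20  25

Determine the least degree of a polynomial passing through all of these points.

Forward differences of the values at u = 2, 3, 4:
  q  : 15  20  25
  Δ  : 5  5
  Δ^2: 0
The first differences are constant (5) and nonzero, while all higher differences vanish, so the minimal degree is 1.

1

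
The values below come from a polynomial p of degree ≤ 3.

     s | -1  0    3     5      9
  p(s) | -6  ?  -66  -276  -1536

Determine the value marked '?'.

-6

The 4 known points determine the degree-3 polynomial uniquely.
Write p(s) = as^3 + bs^2 + cs + d. Substituting each data point gives a linear system:
  -a + b - c + d = -6
  27a + 9b + 3c + d = -66
  125a + 25b + 5c + d = -276
  729a + 81b + 9c + d = -1536
Solving the system yields a = -2, b = -1, c = 1, d = -6.
So p(s) = -2s^3 - s^2 + s - 6.
Then p(0) = -6.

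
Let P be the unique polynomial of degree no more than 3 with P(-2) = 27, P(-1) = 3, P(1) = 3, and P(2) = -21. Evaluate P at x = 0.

3

Write P(x) = ax^3 + bx^2 + cx + d. Substituting each data point gives a linear system:
  -8a + 4b - 2c + d = 27
  -a + b - c + d = 3
  a + b + c + d = 3
  8a + 4b + 2c + d = -21
Solving the system yields a = -4, b = 0, c = 4, d = 3.
So P(x) = -4x³ + 4x + 3.
Then P(0) = 3.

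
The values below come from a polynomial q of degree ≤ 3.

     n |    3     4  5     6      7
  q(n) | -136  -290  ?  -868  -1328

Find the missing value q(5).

On equispaced nodes a degree-3 polynomial has vanishing fourth forward difference, so
  q(3) - 4·q(4) + 6·q(5) - 4·q(6) + q(7) = 0.
Substituting the known values and solving for q(5):
  6·q(5) = -3168
  q(5) = -528.

-528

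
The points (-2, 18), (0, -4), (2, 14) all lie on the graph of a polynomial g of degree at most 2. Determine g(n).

Write g(n) = an^2 + bn + c. Substituting each data point gives a linear system:
  4a - 2b + c = 18
  c = -4
  4a + 2b + c = 14
Solving the system yields a = 5, b = -1, c = -4.
So g(n) = 5n² - n - 4.
Check: g(0) = -4. ✓

g(n) = 5n^2 - n - 4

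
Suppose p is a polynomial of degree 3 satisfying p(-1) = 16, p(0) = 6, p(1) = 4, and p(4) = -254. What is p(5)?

-524

Using the Lagrange interpolation formula with nodes -1, 0, 1, 4:
  L_0(s) = s(s - 1)(s - 4) / -10
  L_1(s) = (s + 1)(s - 1)(s - 4) / 4
  L_2(s) = (s + 1)s(s - 4) / -6
  L_3(s) = (s + 1)s(s - 1) / 60
Then p(s) = 16·L_0(s) + 6·L_1(s) + 4·L_2(s) - 254·L_3(s).
Expanding and collecting terms gives p(s) = -5s³ + 4s² - s + 6.
Evaluating at s = 5: p(5) = -524.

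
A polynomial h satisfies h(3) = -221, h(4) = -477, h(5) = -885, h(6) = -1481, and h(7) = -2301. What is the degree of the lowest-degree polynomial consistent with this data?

3

Forward differences of the values at t = 3, 4, 5, 6, 7:
  h  : -221  -477  -885  -1481  -2301
  Δ  : -256  -408  -596  -820
  Δ^2: -152  -188  -224
  Δ^3: -36  -36
  Δ^4: 0
The third differences are constant (-36) and nonzero, while all higher differences vanish, so the minimal degree is 3.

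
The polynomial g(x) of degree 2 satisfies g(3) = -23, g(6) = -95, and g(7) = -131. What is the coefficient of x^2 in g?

-3

Write g(x) = ax^2 + bx + c. Substituting each data point gives a linear system:
  9a + 3b + c = -23
  36a + 6b + c = -95
  49a + 7b + c = -131
Solving the system yields a = -3, b = 3, c = -5.
So g(x) = -3x^2 + 3x - 5.
The leading coefficient is -3.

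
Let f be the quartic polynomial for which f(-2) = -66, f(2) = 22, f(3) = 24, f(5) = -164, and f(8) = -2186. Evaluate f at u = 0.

Write f(u) = au^4 + bu^3 + cu^2 + du + e. Substituting each data point gives a linear system:
  16a - 8b + 4c - 2d + e = -66
  16a + 8b + 4c + 2d + e = 22
  81a + 27b + 9c + 3d + e = 24
  625a + 125b + 25c + 5d + e = -164
  4096a + 512b + 64c + 8d + e = -2186
Solving the system yields a = -1, b = 4, c = -3, d = 6, e = 6.
So f(u) = -u^4 + 4u^3 - 3u^2 + 6u + 6.
Then f(0) = 6.

6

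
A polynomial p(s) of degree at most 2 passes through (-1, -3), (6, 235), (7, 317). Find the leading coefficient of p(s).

6

Write p(s) = as^2 + bs + c. Substituting each data point gives a linear system:
  a - b + c = -3
  36a + 6b + c = 235
  49a + 7b + c = 317
Solving the system yields a = 6, b = 4, c = -5.
So p(s) = 6s^2 + 4s - 5.
The leading coefficient is 6.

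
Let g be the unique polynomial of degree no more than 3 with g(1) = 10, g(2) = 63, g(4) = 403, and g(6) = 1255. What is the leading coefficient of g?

5

Write g(s) = as^3 + bs^2 + cs + d. Substituting each data point gives a linear system:
  a + b + c + d = 10
  8a + 4b + 2c + d = 63
  64a + 16b + 4c + d = 403
  216a + 36b + 6c + d = 1255
Solving the system yields a = 5, b = 4, c = 6, d = -5.
So g(s) = 5s^3 + 4s^2 + 6s - 5.
The leading coefficient is 5.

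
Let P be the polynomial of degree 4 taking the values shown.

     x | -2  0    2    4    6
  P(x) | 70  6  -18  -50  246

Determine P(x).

P(x) = x^4 - 5x^3 + x^2 - 2x + 6

Write P(x) = ax^4 + bx^3 + cx^2 + dx + e. Substituting each data point gives a linear system:
  16a - 8b + 4c - 2d + e = 70
  e = 6
  16a + 8b + 4c + 2d + e = -18
  256a + 64b + 16c + 4d + e = -50
  1296a + 216b + 36c + 6d + e = 246
Solving the system yields a = 1, b = -5, c = 1, d = -2, e = 6.
So P(x) = x^4 - 5x^3 + x^2 - 2x + 6.
Check: P(4) = -50. ✓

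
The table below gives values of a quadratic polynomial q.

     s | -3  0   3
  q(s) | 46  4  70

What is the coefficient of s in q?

Write q(s) = as^2 + bs + c. Substituting each data point gives a linear system:
  9a - 3b + c = 46
  c = 4
  9a + 3b + c = 70
Solving the system yields a = 6, b = 4, c = 4.
So q(s) = 6s^2 + 4s + 4.
The coefficient of s is 4.

4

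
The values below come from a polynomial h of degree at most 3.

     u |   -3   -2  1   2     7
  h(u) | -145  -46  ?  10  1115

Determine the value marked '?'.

-1

The 4 known points determine the degree-3 polynomial uniquely.
Write h(u) = au^3 + bu^2 + cu + d. Substituting each data point gives a linear system:
  -27a + 9b - 3c + d = -145
  -8a + 4b - 2c + d = -46
  8a + 4b + 2c + d = 10
  343a + 49b + 7c + d = 1115
Solving the system yields a = 4, b = -5, c = -2, d = 2.
So h(u) = 4u³ - 5u² - 2u + 2.
Then h(1) = -1.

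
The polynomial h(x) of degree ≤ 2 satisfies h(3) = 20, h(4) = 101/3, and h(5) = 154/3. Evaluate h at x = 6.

73

Forward differences of the values at x = 3, 4, 5:
  h  : 20  101/3  154/3
  Δ  : 41/3  53/3
  Δ^2: 4
The second differences are constant, confirming degree 2.
Interpolating (Newton forward form) and evaluating at x = 6 gives h(6) = 73.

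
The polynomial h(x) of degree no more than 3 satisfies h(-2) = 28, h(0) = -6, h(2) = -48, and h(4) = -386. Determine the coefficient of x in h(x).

5

Write h(x) = ax^3 + bx^2 + cx + d. Substituting each data point gives a linear system:
  -8a + 4b - 2c + d = 28
  d = -6
  8a + 4b + 2c + d = -48
  64a + 16b + 4c + d = -386
Solving the system yields a = -6, b = -1, c = 5, d = -6.
So h(x) = -6x^3 - x^2 + 5x - 6.
The coefficient of x is 5.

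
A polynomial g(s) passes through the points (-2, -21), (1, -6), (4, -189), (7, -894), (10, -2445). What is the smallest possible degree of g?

3

Forward differences of the values at s = -2, 1, 4, 7, 10:
  g  : -21  -6  -189  -894  -2445
  Δ  : 15  -183  -705  -1551
  Δ^2: -198  -522  -846
  Δ^3: -324  -324
  Δ^4: 0
The third differences are constant (-324) and nonzero, while all higher differences vanish, so the minimal degree is 3.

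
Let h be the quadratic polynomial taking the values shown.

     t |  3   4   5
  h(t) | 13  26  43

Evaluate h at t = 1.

Using the Lagrange interpolation formula with nodes 3, 4, 5:
  L_0(t) = (t - 4)(t - 5) / 2
  L_1(t) = (t - 3)(t - 5) / -1
  L_2(t) = (t - 3)(t - 4) / 2
Then h(t) = 13·L_0(t) + 26·L_1(t) + 43·L_2(t).
Expanding and collecting terms gives h(t) = 2t^2 - t - 2.
Evaluating at t = 1: h(1) = -1.

-1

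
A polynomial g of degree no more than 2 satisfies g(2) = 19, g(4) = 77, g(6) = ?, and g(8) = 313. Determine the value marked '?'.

On equispaced nodes a degree-2 polynomial has vanishing third forward difference, so
  - g(2) + 3·g(4) - 3·g(6) + g(8) = 0.
Substituting the known values and solving for g(6):
  -3·g(6) = -525
  g(6) = 175.

175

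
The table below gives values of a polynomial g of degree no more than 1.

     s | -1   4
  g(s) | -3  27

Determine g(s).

g(s) = 6s + 3

Using the Lagrange interpolation formula with nodes -1, 4:
  L_0(s) = (s - 4) / -5
  L_1(s) = (s + 1) / 5
Then g(s) = -3·L_0(s) + 27·L_1(s).
Expanding and collecting terms gives g(s) = 6s + 3.
Check: g(-1) = -3. ✓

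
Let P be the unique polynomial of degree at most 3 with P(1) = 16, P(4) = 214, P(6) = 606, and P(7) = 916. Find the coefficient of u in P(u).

Write P(u) = au^3 + bu^2 + cu + d. Substituting each data point gives a linear system:
  a + b + c + d = 16
  64a + 16b + 4c + d = 214
  216a + 36b + 6c + d = 606
  343a + 49b + 7c + d = 916
Solving the system yields a = 2, b = 4, c = 4, d = 6.
So P(u) = 2u^3 + 4u^2 + 4u + 6.
The coefficient of u is 4.

4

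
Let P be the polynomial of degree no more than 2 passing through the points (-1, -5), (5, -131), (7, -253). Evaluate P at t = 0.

-1

Write P(t) = at^2 + bt + c. Substituting each data point gives a linear system:
  a - b + c = -5
  25a + 5b + c = -131
  49a + 7b + c = -253
Solving the system yields a = -5, b = -1, c = -1.
So P(t) = -5t^2 - t - 1.
Then P(0) = -1.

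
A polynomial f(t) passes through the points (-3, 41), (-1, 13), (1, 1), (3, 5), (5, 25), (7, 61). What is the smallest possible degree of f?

Forward differences of the values at t = -3, -1, 1, 3, 5, 7:
  f  : 41  13  1  5  25  61
  Δ  : -28  -12  4  20  36
  Δ^2: 16  16  16  16
  Δ^3: 0  0  0
  Δ^4: 0  0
  Δ^5: 0
The second differences are constant (16) and nonzero, while all higher differences vanish, so the minimal degree is 2.

2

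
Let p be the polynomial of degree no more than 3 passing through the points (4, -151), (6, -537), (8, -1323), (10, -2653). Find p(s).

Using the Lagrange interpolation formula with nodes 4, 6, 8, 10:
  L_0(s) = (s - 6)(s - 8)(s - 10) / -48
  L_1(s) = (s - 4)(s - 8)(s - 10) / 16
  L_2(s) = (s - 4)(s - 6)(s - 10) / -16
  L_3(s) = (s - 4)(s - 6)(s - 8) / 48
Then p(s) = -151·L_0(s) - 537·L_1(s) - 1323·L_2(s) - 2653·L_3(s).
Expanding and collecting terms gives p(s) = -3s^3 + 4s^2 - 5s - 3.
Check: p(4) = -151. ✓

p(s) = -3s^3 + 4s^2 - 5s - 3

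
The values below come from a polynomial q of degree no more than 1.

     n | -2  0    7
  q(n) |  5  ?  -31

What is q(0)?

-3

The 2 known points determine the degree-1 polynomial uniquely.
Write q(n) = an + b. Substituting each data point gives a linear system:
  -2a + b = 5
  7a + b = -31
Solving the system yields a = -4, b = -3.
So q(n) = -4n - 3.
Then q(0) = -3.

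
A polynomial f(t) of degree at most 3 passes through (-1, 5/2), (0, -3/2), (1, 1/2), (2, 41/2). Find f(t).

f(t) = 2t^3 + 3t^2 - 3t - 3/2

Using the Lagrange interpolation formula with nodes -1, 0, 1, 2:
  L_0(t) = t(t - 1)(t - 2) / -6
  L_1(t) = (t + 1)(t - 1)(t - 2) / 2
  L_2(t) = (t + 1)t(t - 2) / -2
  L_3(t) = (t + 1)t(t - 1) / 6
Then f(t) = 5/2·L_0(t) - 3/2·L_1(t) + 1/2·L_2(t) + 41/2·L_3(t).
Expanding and collecting terms gives f(t) = 2t^3 + 3t^2 - 3t - 3/2.
Check: f(-1) = 5/2. ✓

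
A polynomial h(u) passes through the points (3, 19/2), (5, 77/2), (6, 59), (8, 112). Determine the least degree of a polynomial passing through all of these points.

2

Divided differences on the nodes 3, 5, 6, 8:
  order 0: 19/2  77/2  59  112
  order 1: 29/2  41/2  53/2
  order 2: 2  2
  order 3: 0
The order-2 divided differences are all 2 (nonzero) and every higher order vanishes, so the data lies on a polynomial of degree exactly 2.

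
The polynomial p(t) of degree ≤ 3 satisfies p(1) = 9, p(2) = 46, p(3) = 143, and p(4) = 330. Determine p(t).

p(t) = 5t^3 + 2t + 2

Using the Lagrange interpolation formula with nodes 1, 2, 3, 4:
  L_0(t) = (t - 2)(t - 3)(t - 4) / -6
  L_1(t) = (t - 1)(t - 3)(t - 4) / 2
  L_2(t) = (t - 1)(t - 2)(t - 4) / -2
  L_3(t) = (t - 1)(t - 2)(t - 3) / 6
Then p(t) = 9·L_0(t) + 46·L_1(t) + 143·L_2(t) + 330·L_3(t).
Expanding and collecting terms gives p(t) = 5t³ + 2t + 2.
Check: p(4) = 330. ✓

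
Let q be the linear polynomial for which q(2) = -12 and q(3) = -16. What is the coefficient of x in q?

Write q(x) = ax + b. Substituting each data point gives a linear system:
  2a + b = -12
  3a + b = -16
Solving the system yields a = -4, b = -4.
So q(x) = -4x - 4.
The leading coefficient is -4.

-4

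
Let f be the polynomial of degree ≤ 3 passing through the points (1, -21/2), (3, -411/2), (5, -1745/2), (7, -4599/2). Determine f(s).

Write f(s) = as^3 + bs^2 + cs + d. Substituting each data point gives a linear system:
  a + b + c + d = -21/2
  27a + 9b + 3c + d = -411/2
  125a + 25b + 5c + d = -1745/2
  343a + 49b + 7c + d = -4599/2
Solving the system yields a = -6, b = -5, c = 1/2, d = 0.
So f(s) = -6s³ - 5s² + (1/2)s.
Check: f(3) = -411/2. ✓

f(s) = -6s^3 - 5s^2 + (1/2)s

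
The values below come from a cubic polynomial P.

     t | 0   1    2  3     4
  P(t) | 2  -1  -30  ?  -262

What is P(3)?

On equispaced nodes a degree-3 polynomial has vanishing fourth forward difference, so
  P(0) - 4·P(1) + 6·P(2) - 4·P(3) + P(4) = 0.
Substituting the known values and solving for P(3):
  -4·P(3) = 436
  P(3) = -109.

-109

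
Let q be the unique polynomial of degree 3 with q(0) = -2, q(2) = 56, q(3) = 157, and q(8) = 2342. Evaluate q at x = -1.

Write q(x) = ax^3 + bx^2 + cx + d. Substituting each data point gives a linear system:
  d = -2
  8a + 4b + 2c + d = 56
  27a + 9b + 3c + d = 157
  512a + 64b + 8c + d = 2342
Solving the system yields a = 4, b = 4, c = 5, d = -2.
So q(x) = 4x^3 + 4x^2 + 5x - 2.
Then q(-1) = -7.

-7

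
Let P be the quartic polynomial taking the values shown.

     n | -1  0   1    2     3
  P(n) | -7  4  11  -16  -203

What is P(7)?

-8431

Write P(n) = an^4 + bn^3 + cn^2 + dn + e. Substituting each data point gives a linear system:
  a - b + c - d + e = -7
  e = 4
  a + b + c + d + e = 11
  16a + 8b + 4c + 2d + e = -16
  81a + 27b + 9c + 3d + e = -203
Solving the system yields a = -4, b = 3, c = 2, d = 6, e = 4.
So P(n) = -4n^4 + 3n^3 + 2n^2 + 6n + 4.
Then P(7) = -8431.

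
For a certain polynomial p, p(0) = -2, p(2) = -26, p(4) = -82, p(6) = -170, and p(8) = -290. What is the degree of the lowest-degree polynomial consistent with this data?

Forward differences of the values at n = 0, 2, 4, 6, 8:
  p  : -2  -26  -82  -170  -290
  Δ  : -24  -56  -88  -120
  Δ^2: -32  -32  -32
  Δ^3: 0  0
  Δ^4: 0
The second differences are constant (-32) and nonzero, while all higher differences vanish, so the minimal degree is 2.

2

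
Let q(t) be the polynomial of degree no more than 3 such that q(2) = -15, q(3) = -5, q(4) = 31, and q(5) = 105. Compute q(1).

Write q(t) = at^3 + bt^2 + ct + d. Substituting each data point gives a linear system:
  8a + 4b + 2c + d = -15
  27a + 9b + 3c + d = -5
  64a + 16b + 4c + d = 31
  125a + 25b + 5c + d = 105
Solving the system yields a = 2, b = -5, c = -3, d = -5.
So q(t) = 2t³ - 5t² - 3t - 5.
Then q(1) = -11.

-11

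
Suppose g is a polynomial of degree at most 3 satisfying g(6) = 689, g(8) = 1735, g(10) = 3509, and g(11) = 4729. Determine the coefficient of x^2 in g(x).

Write g(x) = ax^3 + bx^2 + cx + d. Substituting each data point gives a linear system:
  216a + 36b + 6c + d = 689
  512a + 64b + 8c + d = 1735
  1000a + 100b + 10c + d = 3509
  1331a + 121b + 11c + d = 4729
Solving the system yields a = 4, b = -5, c = 1, d = -1.
So g(x) = 4x^3 - 5x^2 + x - 1.
The coefficient of x^2 is -5.

-5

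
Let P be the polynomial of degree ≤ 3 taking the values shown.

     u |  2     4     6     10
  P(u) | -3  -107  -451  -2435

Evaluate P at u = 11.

-3306

Using the Lagrange interpolation formula with nodes 2, 4, 6, 10:
  L_0(u) = (u - 4)(u - 6)(u - 10) / -64
  L_1(u) = (u - 2)(u - 6)(u - 10) / 24
  L_2(u) = (u - 2)(u - 4)(u - 10) / -32
  L_3(u) = (u - 2)(u - 4)(u - 6) / 192
Then P(u) = -3·L_0(u) - 107·L_1(u) - 451·L_2(u) - 2435·L_3(u).
Expanding and collecting terms gives P(u) = -3u^3 + 6u^2 - 4u + 5.
Evaluating at u = 11: P(11) = -3306.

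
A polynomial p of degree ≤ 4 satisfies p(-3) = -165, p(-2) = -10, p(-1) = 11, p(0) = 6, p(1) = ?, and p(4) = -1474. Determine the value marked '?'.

The 5 known points determine the degree-4 polynomial uniquely.
Write p(n) = an^4 + bn^3 + cn^2 + dn + e. Substituting each data point gives a linear system:
  81a - 27b + 9c - 3d + e = -165
  16a - 8b + 4c - 2d + e = -10
  a - b + c - d + e = 11
  e = 6
  256a + 64b + 16c + 4d + e = -1474
Solving the system yields a = -4, b = -6, c = -3, d = -6, e = 6.
So p(n) = -4n⁴ - 6n³ - 3n² - 6n + 6.
Then p(1) = -13.

-13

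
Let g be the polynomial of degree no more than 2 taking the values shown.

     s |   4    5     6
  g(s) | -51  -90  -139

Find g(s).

g(s) = -5s^2 + 6s + 5

Write g(s) = as^2 + bs + c. Substituting each data point gives a linear system:
  16a + 4b + c = -51
  25a + 5b + c = -90
  36a + 6b + c = -139
Solving the system yields a = -5, b = 6, c = 5.
So g(s) = -5s^2 + 6s + 5.
Check: g(6) = -139. ✓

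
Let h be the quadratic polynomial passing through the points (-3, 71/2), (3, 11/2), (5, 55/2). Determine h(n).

Write h(n) = an^2 + bn + c. Substituting each data point gives a linear system:
  9a - 3b + c = 71/2
  9a + 3b + c = 11/2
  25a + 5b + c = 55/2
Solving the system yields a = 2, b = -5, c = 5/2.
So h(n) = 2n^2 - 5n + 5/2.
Check: h(-3) = 71/2. ✓

h(n) = 2n^2 - 5n + 5/2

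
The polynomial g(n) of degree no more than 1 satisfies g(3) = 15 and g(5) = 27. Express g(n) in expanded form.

Write g(n) = an + b. Substituting each data point gives a linear system:
  3a + b = 15
  5a + b = 27
Solving the system yields a = 6, b = -3.
So g(n) = 6n - 3.
Check: g(3) = 15. ✓

g(n) = 6n - 3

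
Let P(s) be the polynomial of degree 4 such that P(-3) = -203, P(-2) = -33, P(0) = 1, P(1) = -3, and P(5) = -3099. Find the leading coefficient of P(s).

Write P(s) = as^4 + bs^3 + cs^2 + ds + e. Substituting each data point gives a linear system:
  81a - 27b + 9c - 3d + e = -203
  16a - 8b + 4c - 2d + e = -33
  e = 1
  a + b + c + d + e = -3
  625a + 125b + 25c + 5d + e = -3099
Solving the system yields a = -4, b = -5, c = 0, d = 5, e = 1.
So P(s) = -4s^4 - 5s^3 + 5s + 1.
The leading coefficient is -4.

-4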